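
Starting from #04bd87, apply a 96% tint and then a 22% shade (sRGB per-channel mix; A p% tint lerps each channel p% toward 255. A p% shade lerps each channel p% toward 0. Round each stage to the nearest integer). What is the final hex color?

#bfc5c3

#04bd87 is rgb(4, 189, 135).
Per channel, c → c + 0.96(255 − c):
  R: 4 + 240.96 = 244.96 → 245
  G: 189 + 0.96×(255−189) = 189 + 63.36 = 252.36 → 252
  B: 135 + 0.96×(255−135) = 135 + 115.2 = 250.2 → 250
After the tint: rgb(245, 252, 250) = #f5fcfa.
A 22% shade moves each channel 22% toward 0:
  R: 245 + 0.22×(0−245) = 245 − 53.9 = 191.1 → 191
  G: 252 + 0.22×(0−252) = 252 − 55.44 = 196.56 → 197
  B: 250 + 0.22×(0−250) = 250 − 55 = 195 → 195
rgb(191, 197, 195) = #bfc5c3.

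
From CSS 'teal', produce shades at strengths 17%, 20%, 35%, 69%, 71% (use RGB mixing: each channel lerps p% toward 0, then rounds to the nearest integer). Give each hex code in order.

CSS teal is rgb(0, 128, 128).
17%: (0→0, 128 − 21.76 = 106.24→106, 128 − 21.76 = 106.24→106) → #006a6a
20%: (0→0, 128 − 25.6 = 102.4→102, 128 − 25.6 = 102.4→102) → #006666
35%: (0→0, 128 − 44.8 = 83.2→83, 128 − 44.8 = 83.2→83) → #005353
69%: (0→0, 128 − 88.32 = 39.68→40, 128 − 88.32 = 39.68→40) → #002828
71%: (0→0, 128 − 90.88 = 37.12→37, 128 − 90.88 = 37.12→37) → #002525

#006a6a, #006666, #005353, #002828, #002525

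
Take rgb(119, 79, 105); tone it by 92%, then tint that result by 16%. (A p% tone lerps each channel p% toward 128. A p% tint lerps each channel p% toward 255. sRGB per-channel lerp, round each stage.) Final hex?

Per channel, c → c + 0.92(128 − c):
  R: 119 + 0.92×(128−119) = 119 + 8.28 = 127.28 → 127
  G: 79 + 0.92×(128−79) = 79 + 45.08 = 124.08 → 124
  B: 105 + 0.92×(128−105) = 105 + 21.16 = 126.16 → 126
After the tone: rgb(127, 124, 126) = #7f7c7e.
A 16% tint moves each channel 16% toward 255:
  R: 127 + 0.16×(255−127) = 127 + 20.48 = 147.48 → 147
  G: 124 + 20.96 = 144.96 → 145
  B: 126 + 0.16×(255−126) = 126 + 20.64 = 146.64 → 147
rgb(147, 145, 147) = #939193.

#939193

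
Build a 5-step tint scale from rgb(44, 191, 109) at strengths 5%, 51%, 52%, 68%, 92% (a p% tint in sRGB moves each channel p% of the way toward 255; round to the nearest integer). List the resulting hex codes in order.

5%: (44 + 10.55 = 54.55→55, 191 + 3.2 = 194.2→194, 109 + 7.3 = 116.3→116) → #37C274
51%: (44 + 107.61 = 151.61→152, 191 + 32.64 = 223.64→224, 109 + 74.46 = 183.46→183) → #98E0B7
52%: (44 + 109.72 = 153.72→154, 191 + 33.28 = 224.28→224, 109 + 75.92 = 184.92→185) → #9AE0B9
68%: (44 + 143.48 = 187.48→187, 191 + 43.52 = 234.52→235, 109 + 99.28 = 208.28→208) → #BBEBD0
92%: (44 + 194.12 = 238.12→238, 191 + 58.88 = 249.88→250, 109 + 134.32 = 243.32→243) → #EEFAF3

#37C274, #98E0B7, #9AE0B9, #BBEBD0, #EEFAF3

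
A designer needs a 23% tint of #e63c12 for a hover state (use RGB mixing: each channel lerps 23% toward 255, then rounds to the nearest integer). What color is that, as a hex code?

#ec6949

#e63c12 is rgb(230, 60, 18).
Per channel, c → c + 0.23(255 − c):
  R: 230 + 5.75 = 235.75 → 236
  G: 60 + 0.23×(255−60) = 60 + 44.85 = 104.85 → 105
  B: 18 + 54.51 = 72.51 → 73
rgb(236, 105, 73) = #ec6949.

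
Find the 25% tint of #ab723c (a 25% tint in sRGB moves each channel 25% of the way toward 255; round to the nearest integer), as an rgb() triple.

#ab723c is rgb(171, 114, 60).
Lerp each channel 25% toward 255:
  R: 171 + 0.25×(255−171) = 171 + 21 = 192 → 192
  G: 114 + 35.25 = 149.25 → 149
  B: 60 + 0.25×(255−60) = 60 + 48.75 = 108.75 → 109

rgb(192, 149, 109)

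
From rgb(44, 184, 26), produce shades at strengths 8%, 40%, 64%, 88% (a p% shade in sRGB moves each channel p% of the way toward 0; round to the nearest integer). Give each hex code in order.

8%: (44 − 3.52 = 40.48→40, 184 − 14.72 = 169.28→169, 26 − 2.08 = 23.92→24) → #28a918
40%: (44 − 17.6 = 26.4→26, 184 − 73.6 = 110.4→110, 26 − 10.4 = 15.6→16) → #1a6e10
64%: (44 − 28.16 = 15.84→16, 184 − 117.76 = 66.24→66, 26 − 16.64 = 9.36→9) → #104209
88%: (44 − 38.72 = 5.28→5, 184 − 161.92 = 22.08→22, 26 − 22.88 = 3.12→3) → #051603

#28a918, #1a6e10, #104209, #051603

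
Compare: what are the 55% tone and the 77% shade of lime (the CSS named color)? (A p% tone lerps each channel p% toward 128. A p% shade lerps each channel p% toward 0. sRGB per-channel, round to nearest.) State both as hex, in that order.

#46B946, #003B00

CSS lime is rgb(0, 255, 0).
55% tone:
  R: 0 + 0.55×(128−0) = 0 + 70.4 = 70.4 → 70
  G: 255 + 0.55×(128−255) = 255 − 69.85 = 185.15 → 185
  B: 0 + 0.55×(128−0) = 0 + 70.4 = 70.4 → 70
  → #46B946
77% shade:
  R: 0 + 0.77×(0−0) = 0 + 0 = 0 → 0
  G: 255 − 196.35 = 58.65 → 59
  B: 0 + 0.77×(0−0) = 0 + 0 = 0 → 0
  → #003B00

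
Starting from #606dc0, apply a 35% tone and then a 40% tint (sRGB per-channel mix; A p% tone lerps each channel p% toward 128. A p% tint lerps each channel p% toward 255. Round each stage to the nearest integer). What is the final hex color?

#a6accc

#606dc0 is rgb(96, 109, 192).
A 35% tone moves each channel 35% toward 128:
  R: 96 + 11.2 = 107.2 → 107
  G: 109 + 0.35×(128−109) = 109 + 6.65 = 115.65 → 116
  B: 192 − 22.4 = 169.6 → 170
After the tone: rgb(107, 116, 170) = #6b74aa.
Per channel, c → c + 0.4(255 − c):
  R: 107 + 59.2 = 166.2 → 166
  G: 116 + 0.4×(255−116) = 116 + 55.6 = 171.6 → 172
  B: 170 + 0.4×(255−170) = 170 + 34 = 204 → 204
rgb(166, 172, 204) = #a6accc.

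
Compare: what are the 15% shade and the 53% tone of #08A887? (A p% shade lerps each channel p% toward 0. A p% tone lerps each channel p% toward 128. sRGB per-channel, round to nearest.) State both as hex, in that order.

#078F73, #489383

#08A887 is rgb(8, 168, 135).
15% shade:
  R: 8 + 0.15×(0−8) = 8 − 1.2 = 6.8 → 7
  G: 168 − 25.2 = 142.8 → 143
  B: 135 − 20.25 = 114.75 → 115
  → #078F73
53% tone:
  R: 8 + 63.6 = 71.6 → 72
  G: 168 − 21.2 = 146.8 → 147
  B: 135 + 0.53×(128−135) = 135 − 3.71 = 131.29 → 131
  → #489383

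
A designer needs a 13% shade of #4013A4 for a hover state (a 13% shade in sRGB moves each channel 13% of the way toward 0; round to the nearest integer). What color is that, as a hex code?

#4013A4 is rgb(64, 19, 164).
Per channel, c → c + 0.13(0 − c):
  R: 64 − 8.32 = 55.68 → 56
  G: 19 − 2.47 = 16.53 → 17
  B: 164 − 21.32 = 142.68 → 143
rgb(56, 17, 143) = #38118F.

#38118F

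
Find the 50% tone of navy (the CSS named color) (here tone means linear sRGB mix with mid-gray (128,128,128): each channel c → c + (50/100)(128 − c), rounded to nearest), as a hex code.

#404080

CSS navy is rgb(0, 0, 128).
A 50% tone moves each channel 50% toward 128:
  R: 0 + 0.5×(128−0) = 0 + 64 = 64 → 64
  G: 0 + 0.5×(128−0) = 0 + 64 = 64 → 64
  B: 128 + 0.5×(128−128) = 128 + 0 = 128 → 128
rgb(64, 64, 128) = #404080.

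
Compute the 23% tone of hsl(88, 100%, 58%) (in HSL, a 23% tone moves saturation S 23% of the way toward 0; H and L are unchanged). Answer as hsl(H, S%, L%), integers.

S moves 23% from 100 toward 0: 100 − 23 = 77 → 77.
H and L are unchanged.

hsl(88, 77%, 58%)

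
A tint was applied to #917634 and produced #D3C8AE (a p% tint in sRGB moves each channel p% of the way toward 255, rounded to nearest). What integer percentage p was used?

#917634 is rgb(145, 118, 52); #D3C8AE is rgb(211, 200, 174).
On the B channel (widest range): 174 ≈ 52 + (p/100)(255 − 52), so p ≈ 100×(174 − 52)/(255 − 52) = 12200/203 = 60.10.
p = 60 reproduces all three channels after rounding.

60%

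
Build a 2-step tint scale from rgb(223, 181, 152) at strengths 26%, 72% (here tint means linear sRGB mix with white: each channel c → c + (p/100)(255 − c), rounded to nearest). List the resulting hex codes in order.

#e7c8b3, #f6eae2

26%: (223 + 8.32 = 231.32→231, 181 + 19.24 = 200.24→200, 152 + 26.78 = 178.78→179) → #e7c8b3
72%: (223 + 23.04 = 246.04→246, 181 + 53.28 = 234.28→234, 152 + 74.16 = 226.16→226) → #f6eae2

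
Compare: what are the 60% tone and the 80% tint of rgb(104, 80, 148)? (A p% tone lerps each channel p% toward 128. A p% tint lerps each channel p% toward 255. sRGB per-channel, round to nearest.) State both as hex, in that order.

#766d88, #e1dcea

60% tone:
  R: 104 + 0.6×(128−104) = 104 + 14.4 = 118.4 → 118
  G: 80 + 0.6×(128−80) = 80 + 28.8 = 108.8 → 109
  B: 148 + 0.6×(128−148) = 148 − 12 = 136 → 136
  → #766d88
80% tint:
  R: 104 + 120.8 = 224.8 → 225
  G: 80 + 140 = 220 → 220
  B: 148 + 85.6 = 233.6 → 234
  → #e1dcea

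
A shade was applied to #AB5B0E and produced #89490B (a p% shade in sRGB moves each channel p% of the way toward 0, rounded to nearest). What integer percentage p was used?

20%

#AB5B0E is rgb(171, 91, 14); #89490B is rgb(137, 73, 11).
On the R channel (widest range): 137 ≈ 171 + (p/100)(0 − 171), so p ≈ 100×(137 − 171)/(0 − 171) = -3400/-171 = 19.88.
p = 20 reproduces all three channels after rounding.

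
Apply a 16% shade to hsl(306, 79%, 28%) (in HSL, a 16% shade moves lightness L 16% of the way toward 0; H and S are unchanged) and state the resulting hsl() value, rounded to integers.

hsl(306, 79%, 24%)

L moves 16% from 28 toward 0: 28 − 4.48 = 23.52 → 24.
H and S are unchanged.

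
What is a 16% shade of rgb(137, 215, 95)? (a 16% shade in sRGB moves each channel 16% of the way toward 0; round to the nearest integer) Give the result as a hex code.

#73b550

A 16% shade moves each channel 16% toward 0:
  R: 137 + 0.16×(0−137) = 137 − 21.92 = 115.08 → 115
  G: 215 + 0.16×(0−215) = 215 − 34.4 = 180.6 → 181
  B: 95 − 15.2 = 79.8 → 80
rgb(115, 181, 80) = #73b550.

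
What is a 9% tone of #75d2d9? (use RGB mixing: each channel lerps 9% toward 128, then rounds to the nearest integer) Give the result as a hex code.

#76cbd1

#75d2d9 is rgb(117, 210, 217).
Lerp each channel 9% toward 128:
  R: 117 + 0.09×(128−117) = 117 + 0.99 = 117.99 → 118
  G: 210 + 0.09×(128−210) = 210 − 7.38 = 202.62 → 203
  B: 217 + 0.09×(128−217) = 217 − 8.01 = 208.99 → 209
rgb(118, 203, 209) = #76cbd1.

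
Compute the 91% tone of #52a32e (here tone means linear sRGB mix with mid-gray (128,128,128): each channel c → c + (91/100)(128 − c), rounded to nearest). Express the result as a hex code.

#7c8379

#52a32e is rgb(82, 163, 46).
Per channel, c → c + 0.91(128 − c):
  R: 82 + 0.91×(128−82) = 82 + 41.86 = 123.86 → 124
  G: 163 + 0.91×(128−163) = 163 − 31.85 = 131.15 → 131
  B: 46 + 0.91×(128−46) = 46 + 74.62 = 120.62 → 121
rgb(124, 131, 121) = #7c8379.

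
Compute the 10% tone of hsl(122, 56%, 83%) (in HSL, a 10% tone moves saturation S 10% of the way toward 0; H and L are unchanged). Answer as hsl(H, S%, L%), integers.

hsl(122, 50%, 83%)

S moves 10% from 56 toward 0: 56 − 5.6 = 50.4 → 50.
H and L are unchanged.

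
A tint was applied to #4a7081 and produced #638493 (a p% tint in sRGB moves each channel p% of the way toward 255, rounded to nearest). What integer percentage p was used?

#4a7081 is rgb(74, 112, 129); #638493 is rgb(99, 132, 147).
On the R channel (widest range): 99 ≈ 74 + (p/100)(255 − 74), so p ≈ 100×(99 − 74)/(255 − 74) = 2500/181 = 13.81.
p = 14 reproduces all three channels after rounding.

14%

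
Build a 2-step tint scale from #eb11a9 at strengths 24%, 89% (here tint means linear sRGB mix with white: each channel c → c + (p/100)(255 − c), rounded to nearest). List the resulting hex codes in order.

#f04abe, #fde5f6

#eb11a9 is rgb(235, 17, 169).
24%: (235 + 4.8 = 239.8→240, 17 + 57.12 = 74.12→74, 169 + 20.64 = 189.64→190) → #f04abe
89%: (235 + 17.8 = 252.8→253, 17 + 211.82 = 228.82→229, 169 + 76.54 = 245.54→246) → #fde5f6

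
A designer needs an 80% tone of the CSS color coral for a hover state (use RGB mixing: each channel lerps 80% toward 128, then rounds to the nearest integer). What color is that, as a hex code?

#998076

CSS coral is rgb(255, 127, 80).
An 80% tone moves each channel 80% toward 128:
  R: 255 − 101.6 = 153.4 → 153
  G: 127 + 0.8×(128−127) = 127 + 0.8 = 127.8 → 128
  B: 80 + 38.4 = 118.4 → 118
rgb(153, 128, 118) = #998076.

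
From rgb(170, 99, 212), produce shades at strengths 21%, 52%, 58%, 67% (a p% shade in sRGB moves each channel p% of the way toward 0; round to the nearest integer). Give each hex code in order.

#864ea7, #523066, #472a59, #382146

21%: (170 − 35.7 = 134.3→134, 99 − 20.79 = 78.21→78, 212 − 44.52 = 167.48→167) → #864ea7
52%: (170 − 88.4 = 81.6→82, 99 − 51.48 = 47.52→48, 212 − 110.24 = 101.76→102) → #523066
58%: (170 − 98.6 = 71.4→71, 99 − 57.42 = 41.58→42, 212 − 122.96 = 89.04→89) → #472a59
67%: (170 − 113.9 = 56.1→56, 99 − 66.33 = 32.67→33, 212 − 142.04 = 69.96→70) → #382146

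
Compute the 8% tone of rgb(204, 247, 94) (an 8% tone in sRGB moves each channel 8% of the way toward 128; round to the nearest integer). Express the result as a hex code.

Per channel, c → c + 0.08(128 − c):
  R: 204 + 0.08×(128−204) = 204 − 6.08 = 197.92 → 198
  G: 247 + 0.08×(128−247) = 247 − 9.52 = 237.48 → 237
  B: 94 + 0.08×(128−94) = 94 + 2.72 = 96.72 → 97
rgb(198, 237, 97) = #c6ed61.

#c6ed61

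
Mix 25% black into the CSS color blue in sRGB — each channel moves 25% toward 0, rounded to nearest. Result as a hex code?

CSS blue is rgb(0, 0, 255).
Per channel, c → c + 0.25(0 − c):
  R: 0 + 0 = 0 → 0
  G: 0 + 0.25×(0−0) = 0 + 0 = 0 → 0
  B: 255 + 0.25×(0−255) = 255 − 63.75 = 191.25 → 191
rgb(0, 0, 191) = #0000bf.

#0000bf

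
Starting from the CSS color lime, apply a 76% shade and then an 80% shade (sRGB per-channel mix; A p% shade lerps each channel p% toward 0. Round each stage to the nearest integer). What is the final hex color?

CSS lime is rgb(0, 255, 0).
Lerp each channel 76% toward 0:
  R: 0 + 0.76×(0−0) = 0 + 0 = 0 → 0
  G: 255 − 193.8 = 61.2 → 61
  B: 0 + 0 = 0 → 0
After the shade: rgb(0, 61, 0) = #003D00.
An 80% shade moves each channel 80% toward 0:
  R: 0 + 0 = 0 → 0
  G: 61 − 48.8 = 12.2 → 12
  B: 0 + 0.8×(0−0) = 0 + 0 = 0 → 0
rgb(0, 12, 0) = #000C00.

#000C00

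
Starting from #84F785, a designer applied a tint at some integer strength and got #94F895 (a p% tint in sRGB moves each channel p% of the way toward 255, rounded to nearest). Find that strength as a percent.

13%

#84F785 is rgb(132, 247, 133); #94F895 is rgb(148, 248, 149).
On the R channel (widest range): 148 ≈ 132 + (p/100)(255 − 132), so p ≈ 100×(148 − 132)/(255 − 132) = 1600/123 = 13.01.
p = 13 reproduces all three channels after rounding.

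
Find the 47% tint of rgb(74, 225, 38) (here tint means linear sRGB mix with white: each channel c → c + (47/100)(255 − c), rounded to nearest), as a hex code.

#9fef8c

A 47% tint moves each channel 47% toward 255:
  R: 74 + 0.47×(255−74) = 74 + 85.07 = 159.07 → 159
  G: 225 + 0.47×(255−225) = 225 + 14.1 = 239.1 → 239
  B: 38 + 0.47×(255−38) = 38 + 101.99 = 139.99 → 140
rgb(159, 239, 140) = #9fef8c.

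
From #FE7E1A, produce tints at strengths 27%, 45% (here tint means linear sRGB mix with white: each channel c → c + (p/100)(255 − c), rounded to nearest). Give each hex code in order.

#FE7E1A is rgb(254, 126, 26).
27%: (254→254, 126 + 34.83 = 160.83→161, 26 + 61.83 = 87.83→88) → #FEA158
45%: (254→254, 126 + 58.05 = 184.05→184, 26 + 103.05 = 129.05→129) → #FEB881

#FEA158, #FEB881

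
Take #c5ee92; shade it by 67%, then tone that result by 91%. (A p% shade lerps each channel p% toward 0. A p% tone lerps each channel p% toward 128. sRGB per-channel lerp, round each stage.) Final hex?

#7a7c79

#c5ee92 is rgb(197, 238, 146).
Per channel, c → c + 0.67(0 − c):
  R: 197 − 131.99 = 65.01 → 65
  G: 238 + 0.67×(0−238) = 238 − 159.46 = 78.54 → 79
  B: 146 − 97.82 = 48.18 → 48
After the shade: rgb(65, 79, 48) = #414f30.
Lerp each channel 91% toward 128:
  R: 65 + 0.91×(128−65) = 65 + 57.33 = 122.33 → 122
  G: 79 + 0.91×(128−79) = 79 + 44.59 = 123.59 → 124
  B: 48 + 72.8 = 120.8 → 121
rgb(122, 124, 121) = #7a7c79.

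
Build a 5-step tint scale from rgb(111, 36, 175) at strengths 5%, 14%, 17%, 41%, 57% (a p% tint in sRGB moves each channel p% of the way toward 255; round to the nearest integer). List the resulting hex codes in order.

#762fb3, #8343ba, #8749bd, #aa7ed0, #c1a1dd

5%: (111 + 7.2 = 118.2→118, 36 + 10.95 = 46.95→47, 175 + 4 = 179→179) → #762fb3
14%: (111 + 20.16 = 131.16→131, 36 + 30.66 = 66.66→67, 175 + 11.2 = 186.2→186) → #8343ba
17%: (111 + 24.48 = 135.48→135, 36 + 37.23 = 73.23→73, 175 + 13.6 = 188.6→189) → #8749bd
41%: (111 + 59.04 = 170.04→170, 36 + 89.79 = 125.79→126, 175 + 32.8 = 207.8→208) → #aa7ed0
57%: (111 + 82.08 = 193.08→193, 36 + 124.83 = 160.83→161, 175 + 45.6 = 220.6→221) → #c1a1dd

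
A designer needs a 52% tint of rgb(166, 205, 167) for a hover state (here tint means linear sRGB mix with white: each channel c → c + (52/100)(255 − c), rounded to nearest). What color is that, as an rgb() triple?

rgb(212, 231, 213)

Per channel, c → c + 0.52(255 − c):
  R: 166 + 0.52×(255−166) = 166 + 46.28 = 212.28 → 212
  G: 205 + 26 = 231 → 231
  B: 167 + 45.76 = 212.76 → 213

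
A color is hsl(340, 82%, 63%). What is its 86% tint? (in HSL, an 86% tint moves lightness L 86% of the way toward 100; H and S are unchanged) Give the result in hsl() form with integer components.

L moves 86% from 63 toward 100: 63 + 31.82 = 94.82 → 95.
H and S are unchanged.

hsl(340, 82%, 95%)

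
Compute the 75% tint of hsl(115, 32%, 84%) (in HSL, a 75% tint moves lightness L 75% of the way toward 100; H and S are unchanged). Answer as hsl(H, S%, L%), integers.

hsl(115, 32%, 96%)

L moves 75% from 84 toward 100: 84 + 12 = 96 → 96.
H and S are unchanged.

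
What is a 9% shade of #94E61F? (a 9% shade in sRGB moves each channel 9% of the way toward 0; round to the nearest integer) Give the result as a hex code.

#94E61F is rgb(148, 230, 31).
A 9% shade moves each channel 9% toward 0:
  R: 148 − 13.32 = 134.68 → 135
  G: 230 + 0.09×(0−230) = 230 − 20.7 = 209.3 → 209
  B: 31 + 0.09×(0−31) = 31 − 2.79 = 28.21 → 28
rgb(135, 209, 28) = #87D11C.

#87D11C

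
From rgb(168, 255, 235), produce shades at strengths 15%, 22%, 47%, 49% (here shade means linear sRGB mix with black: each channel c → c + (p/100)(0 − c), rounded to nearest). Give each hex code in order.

15%: (168 − 25.2 = 142.8→143, 255 − 38.25 = 216.75→217, 235 − 35.25 = 199.75→200) → #8fd9c8
22%: (168 − 36.96 = 131.04→131, 255 − 56.1 = 198.9→199, 235 − 51.7 = 183.3→183) → #83c7b7
47%: (168 − 78.96 = 89.04→89, 255 − 119.85 = 135.15→135, 235 − 110.45 = 124.55→125) → #59877d
49%: (168 − 82.32 = 85.68→86, 255 − 124.95 = 130.05→130, 235 − 115.15 = 119.85→120) → #568278

#8fd9c8, #83c7b7, #59877d, #568278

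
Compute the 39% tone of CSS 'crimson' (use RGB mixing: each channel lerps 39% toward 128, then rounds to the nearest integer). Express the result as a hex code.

#b83e57

CSS crimson is rgb(220, 20, 60).
Per channel, c → c + 0.39(128 − c):
  R: 220 + 0.39×(128−220) = 220 − 35.88 = 184.12 → 184
  G: 20 + 42.12 = 62.12 → 62
  B: 60 + 0.39×(128−60) = 60 + 26.52 = 86.52 → 87
rgb(184, 62, 87) = #b83e57.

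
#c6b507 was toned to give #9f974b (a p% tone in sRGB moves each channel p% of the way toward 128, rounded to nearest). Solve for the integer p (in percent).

#c6b507 is rgb(198, 181, 7); #9f974b is rgb(159, 151, 75).
On the B channel (widest range): 75 ≈ 7 + (p/100)(128 − 7), so p ≈ 100×(75 − 7)/(128 − 7) = 6800/121 = 56.20.
p = 56 reproduces all three channels after rounding.

56%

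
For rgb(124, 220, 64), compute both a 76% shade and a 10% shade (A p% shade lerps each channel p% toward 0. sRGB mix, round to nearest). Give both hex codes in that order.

#1e350f, #70c63a

76% shade:
  R: 124 + 0.76×(0−124) = 124 − 94.24 = 29.76 → 30
  G: 220 − 167.2 = 52.8 → 53
  B: 64 + 0.76×(0−64) = 64 − 48.64 = 15.36 → 15
  → #1e350f
10% shade:
  R: 124 + 0.1×(0−124) = 124 − 12.4 = 111.6 → 112
  G: 220 + 0.1×(0−220) = 220 − 22 = 198 → 198
  B: 64 − 6.4 = 57.6 → 58
  → #70c63a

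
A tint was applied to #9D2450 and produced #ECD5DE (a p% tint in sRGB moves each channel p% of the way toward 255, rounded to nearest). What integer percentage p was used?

81%

#9D2450 is rgb(157, 36, 80); #ECD5DE is rgb(236, 213, 222).
On the G channel (widest range): 213 ≈ 36 + (p/100)(255 − 36), so p ≈ 100×(213 − 36)/(255 − 36) = 17700/219 = 80.82.
p = 81 reproduces all three channels after rounding.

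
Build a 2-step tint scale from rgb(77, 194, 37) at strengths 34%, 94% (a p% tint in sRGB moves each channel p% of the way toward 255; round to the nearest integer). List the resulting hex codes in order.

34%: (77 + 60.52 = 137.52→138, 194 + 20.74 = 214.74→215, 37 + 74.12 = 111.12→111) → #8AD76F
94%: (77 + 167.32 = 244.32→244, 194 + 57.34 = 251.34→251, 37 + 204.92 = 241.92→242) → #F4FBF2

#8AD76F, #F4FBF2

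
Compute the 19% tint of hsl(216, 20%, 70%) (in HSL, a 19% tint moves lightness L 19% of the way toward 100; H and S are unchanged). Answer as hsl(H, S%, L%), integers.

hsl(216, 20%, 76%)

L moves 19% from 70 toward 100: 70 + 5.7 = 75.7 → 76.
H and S are unchanged.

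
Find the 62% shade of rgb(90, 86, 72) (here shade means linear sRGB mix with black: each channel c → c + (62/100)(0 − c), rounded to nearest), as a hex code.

#22211B

Lerp each channel 62% toward 0:
  R: 90 + 0.62×(0−90) = 90 − 55.8 = 34.2 → 34
  G: 86 − 53.32 = 32.68 → 33
  B: 72 + 0.62×(0−72) = 72 − 44.64 = 27.36 → 27
rgb(34, 33, 27) = #22211B.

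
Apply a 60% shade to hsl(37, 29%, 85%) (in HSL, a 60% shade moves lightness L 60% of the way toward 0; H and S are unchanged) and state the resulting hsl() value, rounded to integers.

L moves 60% from 85 toward 0: 85 − 51 = 34 → 34.
H and S are unchanged.

hsl(37, 29%, 34%)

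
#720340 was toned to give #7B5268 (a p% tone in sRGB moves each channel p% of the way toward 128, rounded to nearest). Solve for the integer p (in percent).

63%

#720340 is rgb(114, 3, 64); #7B5268 is rgb(123, 82, 104).
On the G channel (widest range): 82 ≈ 3 + (p/100)(128 − 3), so p ≈ 100×(82 − 3)/(128 − 3) = 7900/125 = 63.20.
p = 63 reproduces all three channels after rounding.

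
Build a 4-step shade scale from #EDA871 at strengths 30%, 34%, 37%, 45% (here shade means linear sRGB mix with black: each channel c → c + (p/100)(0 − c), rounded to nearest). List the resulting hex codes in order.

#EDA871 is rgb(237, 168, 113).
30%: (237 − 71.1 = 165.9→166, 168 − 50.4 = 117.6→118, 113 − 33.9 = 79.1→79) → #A6764F
34%: (237 − 80.58 = 156.42→156, 168 − 57.12 = 110.88→111, 113 − 38.42 = 74.58→75) → #9C6F4B
37%: (237 − 87.69 = 149.31→149, 168 − 62.16 = 105.84→106, 113 − 41.81 = 71.19→71) → #956A47
45%: (237 − 106.65 = 130.35→130, 168 − 75.6 = 92.4→92, 113 − 50.85 = 62.15→62) → #825C3E

#A6764F, #9C6F4B, #956A47, #825C3E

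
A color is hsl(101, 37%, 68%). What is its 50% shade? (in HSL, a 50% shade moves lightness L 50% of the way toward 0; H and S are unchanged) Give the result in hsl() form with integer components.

L moves 50% from 68 toward 0: 68 − 34 = 34 → 34.
H and S are unchanged.

hsl(101, 37%, 34%)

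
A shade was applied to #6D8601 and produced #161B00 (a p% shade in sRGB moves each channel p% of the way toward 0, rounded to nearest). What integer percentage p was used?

80%

#6D8601 is rgb(109, 134, 1); #161B00 is rgb(22, 27, 0).
On the G channel (widest range): 27 ≈ 134 + (p/100)(0 − 134), so p ≈ 100×(27 − 134)/(0 − 134) = -10700/-134 = 79.85.
p = 80 reproduces all three channels after rounding.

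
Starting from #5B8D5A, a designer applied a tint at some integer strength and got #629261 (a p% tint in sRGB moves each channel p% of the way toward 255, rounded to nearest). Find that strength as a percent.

#5B8D5A is rgb(91, 141, 90); #629261 is rgb(98, 146, 97).
On the B channel (widest range): 97 ≈ 90 + (p/100)(255 − 90), so p ≈ 100×(97 − 90)/(255 − 90) = 700/165 = 4.24.
p = 4 reproduces all three channels after rounding.

4%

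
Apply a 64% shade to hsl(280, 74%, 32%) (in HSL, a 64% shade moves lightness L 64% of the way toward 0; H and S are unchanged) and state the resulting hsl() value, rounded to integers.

hsl(280, 74%, 12%)

L moves 64% from 32 toward 0: 32 − 20.48 = 11.52 → 12.
H and S are unchanged.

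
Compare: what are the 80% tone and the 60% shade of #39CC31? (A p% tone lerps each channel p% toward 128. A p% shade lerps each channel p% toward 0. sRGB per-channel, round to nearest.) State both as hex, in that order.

#728F70, #175214

#39CC31 is rgb(57, 204, 49).
80% tone:
  R: 57 + 0.8×(128−57) = 57 + 56.8 = 113.8 → 114
  G: 204 + 0.8×(128−204) = 204 − 60.8 = 143.2 → 143
  B: 49 + 63.2 = 112.2 → 112
  → #728F70
60% shade:
  R: 57 + 0.6×(0−57) = 57 − 34.2 = 22.8 → 23
  G: 204 − 122.4 = 81.6 → 82
  B: 49 − 29.4 = 19.6 → 20
  → #175214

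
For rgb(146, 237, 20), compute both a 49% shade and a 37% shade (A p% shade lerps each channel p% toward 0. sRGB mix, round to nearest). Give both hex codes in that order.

49% shade:
  R: 146 − 71.54 = 74.46 → 74
  G: 237 − 116.13 = 120.87 → 121
  B: 20 + 0.49×(0−20) = 20 − 9.8 = 10.2 → 10
  → #4a790a
37% shade:
  R: 146 + 0.37×(0−146) = 146 − 54.02 = 91.98 → 92
  G: 237 − 87.69 = 149.31 → 149
  B: 20 − 7.4 = 12.6 → 13
  → #5c950d

#4a790a, #5c950d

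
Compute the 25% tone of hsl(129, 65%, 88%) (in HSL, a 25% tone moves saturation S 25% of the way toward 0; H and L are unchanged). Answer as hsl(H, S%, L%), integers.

hsl(129, 49%, 88%)

S moves 25% from 65 toward 0: 65 − 16.25 = 48.75 → 49.
H and L are unchanged.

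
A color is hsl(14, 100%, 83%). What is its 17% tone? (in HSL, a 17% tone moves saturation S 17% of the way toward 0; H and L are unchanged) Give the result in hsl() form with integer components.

hsl(14, 83%, 83%)

S moves 17% from 100 toward 0: 100 − 17 = 83 → 83.
H and L are unchanged.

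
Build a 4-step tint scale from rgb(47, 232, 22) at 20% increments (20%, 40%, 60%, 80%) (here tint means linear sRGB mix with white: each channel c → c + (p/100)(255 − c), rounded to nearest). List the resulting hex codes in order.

#59ED45, #82F173, #ACF6A2, #D5FAD0

20%: (47 + 41.6 = 88.6→89, 232 + 4.6 = 236.6→237, 22 + 46.6 = 68.6→69) → #59ED45
40%: (47 + 83.2 = 130.2→130, 232 + 9.2 = 241.2→241, 22 + 93.2 = 115.2→115) → #82F173
60%: (47 + 124.8 = 171.8→172, 232 + 13.8 = 245.8→246, 22 + 139.8 = 161.8→162) → #ACF6A2
80%: (47 + 166.4 = 213.4→213, 232 + 18.4 = 250.4→250, 22 + 186.4 = 208.4→208) → #D5FAD0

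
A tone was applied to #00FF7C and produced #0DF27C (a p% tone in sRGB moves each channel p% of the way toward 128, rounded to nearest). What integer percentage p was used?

10%

#00FF7C is rgb(0, 255, 124); #0DF27C is rgb(13, 242, 124).
On the R channel (widest range): 13 ≈ 0 + (p/100)(128 − 0), so p ≈ 100×(13 − 0)/(128 − 0) = 1300/128 = 10.16.
p = 10 reproduces all three channels after rounding.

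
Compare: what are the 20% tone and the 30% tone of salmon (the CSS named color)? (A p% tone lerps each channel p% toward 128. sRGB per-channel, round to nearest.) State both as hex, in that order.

#E28075, #D58076

CSS salmon is rgb(250, 128, 114).
20% tone:
  R: 250 + 0.2×(128−250) = 250 − 24.4 = 225.6 → 226
  G: 128 + 0 = 128 → 128
  B: 114 + 2.8 = 116.8 → 117
  → #E28075
30% tone:
  R: 250 + 0.3×(128−250) = 250 − 36.6 = 213.4 → 213
  G: 128 + 0.3×(128−128) = 128 + 0 = 128 → 128
  B: 114 + 0.3×(128−114) = 114 + 4.2 = 118.2 → 118
  → #D58076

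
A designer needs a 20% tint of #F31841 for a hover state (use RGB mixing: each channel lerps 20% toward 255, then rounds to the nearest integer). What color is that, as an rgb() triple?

#F31841 is rgb(243, 24, 65).
Lerp each channel 20% toward 255:
  R: 243 + 2.4 = 245.4 → 245
  G: 24 + 0.2×(255−24) = 24 + 46.2 = 70.2 → 70
  B: 65 + 38 = 103 → 103

rgb(245, 70, 103)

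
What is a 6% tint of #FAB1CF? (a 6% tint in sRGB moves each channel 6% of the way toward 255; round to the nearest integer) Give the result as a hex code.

#FAB6D2

#FAB1CF is rgb(250, 177, 207).
Per channel, c → c + 0.06(255 − c):
  R: 250 + 0.3 = 250.3 → 250
  G: 177 + 4.68 = 181.68 → 182
  B: 207 + 2.88 = 209.88 → 210
rgb(250, 182, 210) = #FAB6D2.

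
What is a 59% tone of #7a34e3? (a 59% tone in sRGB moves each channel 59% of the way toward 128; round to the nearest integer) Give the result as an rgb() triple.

rgb(126, 97, 169)

#7a34e3 is rgb(122, 52, 227).
A 59% tone moves each channel 59% toward 128:
  R: 122 + 0.59×(128−122) = 122 + 3.54 = 125.54 → 126
  G: 52 + 44.84 = 96.84 → 97
  B: 227 + 0.59×(128−227) = 227 − 58.41 = 168.59 → 169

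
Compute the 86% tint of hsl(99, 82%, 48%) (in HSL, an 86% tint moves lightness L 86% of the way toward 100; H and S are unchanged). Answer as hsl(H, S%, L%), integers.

hsl(99, 82%, 93%)

L moves 86% from 48 toward 100: 48 + 44.72 = 92.72 → 93.
H and S are unchanged.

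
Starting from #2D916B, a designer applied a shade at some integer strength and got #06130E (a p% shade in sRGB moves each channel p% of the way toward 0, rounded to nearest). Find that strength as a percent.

#2D916B is rgb(45, 145, 107); #06130E is rgb(6, 19, 14).
On the G channel (widest range): 19 ≈ 145 + (p/100)(0 − 145), so p ≈ 100×(19 − 145)/(0 − 145) = -12600/-145 = 86.90.
p = 87 reproduces all three channels after rounding.

87%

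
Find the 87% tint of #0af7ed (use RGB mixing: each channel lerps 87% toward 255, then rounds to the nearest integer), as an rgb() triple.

#0af7ed is rgb(10, 247, 237).
An 87% tint moves each channel 87% toward 255:
  R: 10 + 0.87×(255−10) = 10 + 213.15 = 223.15 → 223
  G: 247 + 0.87×(255−247) = 247 + 6.96 = 253.96 → 254
  B: 237 + 15.66 = 252.66 → 253

rgb(223, 254, 253)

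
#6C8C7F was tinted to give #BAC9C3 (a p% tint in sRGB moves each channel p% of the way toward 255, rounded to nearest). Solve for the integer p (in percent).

53%

#6C8C7F is rgb(108, 140, 127); #BAC9C3 is rgb(186, 201, 195).
On the R channel (widest range): 186 ≈ 108 + (p/100)(255 − 108), so p ≈ 100×(186 − 108)/(255 − 108) = 7800/147 = 53.06.
p = 53 reproduces all three channels after rounding.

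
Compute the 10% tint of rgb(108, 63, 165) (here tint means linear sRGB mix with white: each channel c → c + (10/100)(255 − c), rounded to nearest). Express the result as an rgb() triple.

Lerp each channel 10% toward 255:
  R: 108 + 0.1×(255−108) = 108 + 14.7 = 122.7 → 123
  G: 63 + 0.1×(255−63) = 63 + 19.2 = 82.2 → 82
  B: 165 + 0.1×(255−165) = 165 + 9 = 174 → 174

rgb(123, 82, 174)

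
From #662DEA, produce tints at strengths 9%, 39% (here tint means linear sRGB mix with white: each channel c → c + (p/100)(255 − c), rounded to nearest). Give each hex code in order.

#7440EC, #A27FF2

#662DEA is rgb(102, 45, 234).
9%: (102 + 13.77 = 115.77→116, 45 + 18.9 = 63.9→64, 234 + 1.89 = 235.89→236) → #7440EC
39%: (102 + 59.67 = 161.67→162, 45 + 81.9 = 126.9→127, 234 + 8.19 = 242.19→242) → #A27FF2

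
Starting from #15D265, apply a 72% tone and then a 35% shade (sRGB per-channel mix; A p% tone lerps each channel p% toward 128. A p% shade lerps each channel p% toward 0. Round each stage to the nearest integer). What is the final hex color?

#40624E

#15D265 is rgb(21, 210, 101).
Per channel, c → c + 0.72(128 − c):
  R: 21 + 0.72×(128−21) = 21 + 77.04 = 98.04 → 98
  G: 210 − 59.04 = 150.96 → 151
  B: 101 + 19.44 = 120.44 → 120
After the tone: rgb(98, 151, 120) = #629778.
A 35% shade moves each channel 35% toward 0:
  R: 98 − 34.3 = 63.7 → 64
  G: 151 − 52.85 = 98.15 → 98
  B: 120 + 0.35×(0−120) = 120 − 42 = 78 → 78
rgb(64, 98, 78) = #40624E.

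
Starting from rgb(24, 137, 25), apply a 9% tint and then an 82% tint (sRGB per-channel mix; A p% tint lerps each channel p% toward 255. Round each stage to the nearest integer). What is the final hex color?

Per channel, c → c + 0.09(255 − c):
  R: 24 + 0.09×(255−24) = 24 + 20.79 = 44.79 → 45
  G: 137 + 10.62 = 147.62 → 148
  B: 25 + 20.7 = 45.7 → 46
After the tint: rgb(45, 148, 46) = #2D942E.
An 82% tint moves each channel 82% toward 255:
  R: 45 + 0.82×(255−45) = 45 + 172.2 = 217.2 → 217
  G: 148 + 0.82×(255−148) = 148 + 87.74 = 235.74 → 236
  B: 46 + 0.82×(255−46) = 46 + 171.38 = 217.38 → 217
rgb(217, 236, 217) = #D9ECD9.

#D9ECD9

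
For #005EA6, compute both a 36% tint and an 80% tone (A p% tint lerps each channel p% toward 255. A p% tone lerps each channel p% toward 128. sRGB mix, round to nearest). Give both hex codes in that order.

#5C98C6, #667988

#005EA6 is rgb(0, 94, 166).
36% tint:
  R: 0 + 91.8 = 91.8 → 92
  G: 94 + 57.96 = 151.96 → 152
  B: 166 + 32.04 = 198.04 → 198
  → #5C98C6
80% tone:
  R: 0 + 0.8×(128−0) = 0 + 102.4 = 102.4 → 102
  G: 94 + 27.2 = 121.2 → 121
  B: 166 − 30.4 = 135.6 → 136
  → #667988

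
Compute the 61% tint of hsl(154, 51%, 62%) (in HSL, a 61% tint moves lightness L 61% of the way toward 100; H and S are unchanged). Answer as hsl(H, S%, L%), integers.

hsl(154, 51%, 85%)

L moves 61% from 62 toward 100: 62 + 23.18 = 85.18 → 85.
H and S are unchanged.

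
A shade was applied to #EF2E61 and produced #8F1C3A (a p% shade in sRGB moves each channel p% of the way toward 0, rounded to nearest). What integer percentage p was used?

#EF2E61 is rgb(239, 46, 97); #8F1C3A is rgb(143, 28, 58).
On the R channel (widest range): 143 ≈ 239 + (p/100)(0 − 239), so p ≈ 100×(143 − 239)/(0 − 239) = -9600/-239 = 40.17.
p = 40 reproduces all three channels after rounding.

40%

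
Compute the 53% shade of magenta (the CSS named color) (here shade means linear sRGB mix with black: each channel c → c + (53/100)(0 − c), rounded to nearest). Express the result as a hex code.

CSS magenta is rgb(255, 0, 255).
Lerp each channel 53% toward 0:
  R: 255 + 0.53×(0−255) = 255 − 135.15 = 119.85 → 120
  G: 0 + 0.53×(0−0) = 0 + 0 = 0 → 0
  B: 255 + 0.53×(0−255) = 255 − 135.15 = 119.85 → 120
rgb(120, 0, 120) = #780078.

#780078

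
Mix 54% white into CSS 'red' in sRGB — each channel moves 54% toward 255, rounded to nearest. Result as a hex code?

#FF8A8A

CSS red is rgb(255, 0, 0).
Lerp each channel 54% toward 255:
  R: 255 + 0.54×(255−255) = 255 + 0 = 255 → 255
  G: 0 + 0.54×(255−0) = 0 + 137.7 = 137.7 → 138
  B: 0 + 0.54×(255−0) = 0 + 137.7 = 137.7 → 138
rgb(255, 138, 138) = #FF8A8A.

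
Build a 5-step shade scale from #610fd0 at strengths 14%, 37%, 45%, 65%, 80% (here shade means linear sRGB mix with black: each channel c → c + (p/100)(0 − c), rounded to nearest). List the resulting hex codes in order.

#530db3, #3d0983, #350872, #220549, #13032a

#610fd0 is rgb(97, 15, 208).
14%: (97 − 13.58 = 83.42→83, 15 − 2.1 = 12.9→13, 208 − 29.12 = 178.88→179) → #530db3
37%: (97 − 35.89 = 61.11→61, 15 − 5.55 = 9.45→9, 208 − 76.96 = 131.04→131) → #3d0983
45%: (97 − 43.65 = 53.35→53, 15 − 6.75 = 8.25→8, 208 − 93.6 = 114.4→114) → #350872
65%: (97 − 63.05 = 33.95→34, 15 − 9.75 = 5.25→5, 208 − 135.2 = 72.8→73) → #220549
80%: (97 − 77.6 = 19.4→19, 15 − 12 = 3→3, 208 − 166.4 = 41.6→42) → #13032a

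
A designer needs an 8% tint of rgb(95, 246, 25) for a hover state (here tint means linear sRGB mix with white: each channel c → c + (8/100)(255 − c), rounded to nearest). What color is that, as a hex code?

#6cf72b

Per channel, c → c + 0.08(255 − c):
  R: 95 + 12.8 = 107.8 → 108
  G: 246 + 0.72 = 246.72 → 247
  B: 25 + 0.08×(255−25) = 25 + 18.4 = 43.4 → 43
rgb(108, 247, 43) = #6cf72b.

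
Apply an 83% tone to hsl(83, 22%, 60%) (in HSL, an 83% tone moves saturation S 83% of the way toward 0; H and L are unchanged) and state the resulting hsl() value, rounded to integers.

hsl(83, 4%, 60%)

S moves 83% from 22 toward 0: 22 − 18.26 = 3.74 → 4.
H and L are unchanged.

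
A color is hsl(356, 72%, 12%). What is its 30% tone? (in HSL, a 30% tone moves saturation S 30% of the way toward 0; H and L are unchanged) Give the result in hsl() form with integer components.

S moves 30% from 72 toward 0: 72 − 21.6 = 50.4 → 50.
H and L are unchanged.

hsl(356, 50%, 12%)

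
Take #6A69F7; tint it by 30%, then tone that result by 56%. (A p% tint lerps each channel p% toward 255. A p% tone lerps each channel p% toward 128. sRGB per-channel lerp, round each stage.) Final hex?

#6A69F7 is rgb(106, 105, 247).
Per channel, c → c + 0.3(255 − c):
  R: 106 + 44.7 = 150.7 → 151
  G: 105 + 45 = 150 → 150
  B: 247 + 0.3×(255−247) = 247 + 2.4 = 249.4 → 249
After the tint: rgb(151, 150, 249) = #9796F9.
A 56% tone moves each channel 56% toward 128:
  R: 151 + 0.56×(128−151) = 151 − 12.88 = 138.12 → 138
  G: 150 − 12.32 = 137.68 → 138
  B: 249 − 67.76 = 181.24 → 181
rgb(138, 138, 181) = #8A8AB5.

#8A8AB5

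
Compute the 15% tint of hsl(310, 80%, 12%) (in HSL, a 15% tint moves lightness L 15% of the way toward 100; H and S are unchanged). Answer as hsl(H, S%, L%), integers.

hsl(310, 80%, 25%)

L moves 15% from 12 toward 100: 12 + 13.2 = 25.2 → 25.
H and S are unchanged.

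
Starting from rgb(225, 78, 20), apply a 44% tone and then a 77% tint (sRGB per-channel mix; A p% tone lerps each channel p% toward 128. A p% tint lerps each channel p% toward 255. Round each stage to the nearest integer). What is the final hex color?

Lerp each channel 44% toward 128:
  R: 225 + 0.44×(128−225) = 225 − 42.68 = 182.32 → 182
  G: 78 + 22 = 100 → 100
  B: 20 + 0.44×(128−20) = 20 + 47.52 = 67.52 → 68
After the tone: rgb(182, 100, 68) = #b66444.
Lerp each channel 77% toward 255:
  R: 182 + 56.21 = 238.21 → 238
  G: 100 + 119.35 = 219.35 → 219
  B: 68 + 143.99 = 211.99 → 212
rgb(238, 219, 212) = #eedbd4.

#eedbd4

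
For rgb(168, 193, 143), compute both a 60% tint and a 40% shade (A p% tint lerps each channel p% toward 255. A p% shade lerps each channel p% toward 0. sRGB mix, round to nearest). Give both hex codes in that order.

60% tint:
  R: 168 + 0.6×(255−168) = 168 + 52.2 = 220.2 → 220
  G: 193 + 37.2 = 230.2 → 230
  B: 143 + 67.2 = 210.2 → 210
  → #dce6d2
40% shade:
  R: 168 + 0.4×(0−168) = 168 − 67.2 = 100.8 → 101
  G: 193 + 0.4×(0−193) = 193 − 77.2 = 115.8 → 116
  B: 143 + 0.4×(0−143) = 143 − 57.2 = 85.8 → 86
  → #657456

#dce6d2, #657456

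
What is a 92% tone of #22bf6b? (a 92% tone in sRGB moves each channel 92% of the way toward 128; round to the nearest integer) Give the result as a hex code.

#78857e

#22bf6b is rgb(34, 191, 107).
Lerp each channel 92% toward 128:
  R: 34 + 86.48 = 120.48 → 120
  G: 191 − 57.96 = 133.04 → 133
  B: 107 + 0.92×(128−107) = 107 + 19.32 = 126.32 → 126
rgb(120, 133, 126) = #78857e.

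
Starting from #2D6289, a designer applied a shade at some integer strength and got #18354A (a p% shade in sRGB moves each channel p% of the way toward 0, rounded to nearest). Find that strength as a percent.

46%

#2D6289 is rgb(45, 98, 137); #18354A is rgb(24, 53, 74).
On the B channel (widest range): 74 ≈ 137 + (p/100)(0 − 137), so p ≈ 100×(74 − 137)/(0 − 137) = -6300/-137 = 45.99.
p = 46 reproduces all three channels after rounding.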